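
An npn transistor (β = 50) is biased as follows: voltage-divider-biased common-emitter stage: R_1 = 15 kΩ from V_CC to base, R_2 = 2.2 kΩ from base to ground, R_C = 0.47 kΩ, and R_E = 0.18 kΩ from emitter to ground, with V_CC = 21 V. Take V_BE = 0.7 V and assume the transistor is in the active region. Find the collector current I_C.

I_C ≈ 8.9 mA

Thevenize the base divider: V_Th = V_CC·R_2/(R_1+R_2) = 21×2.2/17.2 = 2.69 V, R_Th = R_1‖R_2 = 1.92 kΩ.
Base-emitter loop: V_Th = I_B·R_Th + V_BE + (β+1)I_B·R_E, so I_B = (2.69 − 0.7) / (1.92 + 51×0.18) = 0.179 mA.
I_C = β·I_B = 50×0.179 = 8.95 mA, and I_E = (β+1)I_B = 9.13 mA.
V_CE = V_CC − I_C·R_C − I_E·R_E = 21 − 8.95×0.47 − 9.13×0.18 = 15.2 V.
V_CE = 15.2 V > 0.2 V confirms active-region operation.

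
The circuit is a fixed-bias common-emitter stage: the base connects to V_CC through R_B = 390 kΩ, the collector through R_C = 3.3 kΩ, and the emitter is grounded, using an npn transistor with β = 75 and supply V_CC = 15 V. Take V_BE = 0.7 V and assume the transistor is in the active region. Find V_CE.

Base loop: V_CC = I_B·R_B + V_BE, so I_B = (15 − 0.7)/390 kΩ = 0.0367 mA.
In the active region I_C = β·I_B = 75 × 0.0367 = 2.75 mA.
Collector loop: V_CE = V_CC − I_C·R_C = 15 − 2.75×3.3 = 5.93 V.
Since V_CE = 5.93 V > V_CE(sat) ≈ 0.2 V, the transistor is in the active region as assumed.

V_CE ≈ 5.9 V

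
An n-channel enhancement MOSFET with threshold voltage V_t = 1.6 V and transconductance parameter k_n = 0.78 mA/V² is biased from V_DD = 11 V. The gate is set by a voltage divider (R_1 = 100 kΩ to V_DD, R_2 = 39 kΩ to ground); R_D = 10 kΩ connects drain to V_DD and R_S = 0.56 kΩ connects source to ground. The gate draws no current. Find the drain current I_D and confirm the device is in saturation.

I_D ≈ 0.54 mA

V_G = V_DD·R_2/(R_1+R_2) = 11×39/139 = 3.09 V.
Assume saturation: I_D = (k_n/2)(V_GS − V_t)² with V_GS = V_G − I_D·R_S = 3.09 − 0.56·I_D.
Substituting gives 0.122·I_D² − 1.65·I_D + 0.862 = 0, with roots I_D = 0.544 or 12.9 mA.
The root I_D = 12.9 mA gives V_GS = -4.16 V ≤ V_t, so take I_D = 0.544 mA.
Then V_GS = 2.78 V and V_DS = V_DD − I_D(R_D+R_S) = 11 − 0.544×10.6 = 5.25 V.
Saturation requires V_DS ≥ V_GS − V_t = 1.18 V; 5.25 ≥ 1.18 ✓.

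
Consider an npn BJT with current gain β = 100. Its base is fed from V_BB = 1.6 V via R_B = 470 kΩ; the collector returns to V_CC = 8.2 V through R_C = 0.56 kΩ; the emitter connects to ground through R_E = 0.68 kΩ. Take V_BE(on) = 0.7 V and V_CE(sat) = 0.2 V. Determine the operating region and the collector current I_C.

active; I_C ≈ 0.17 mA

Assume active. Base-emitter loop: I_B = (V_BB − V_BE)/(R_B + (β+1)R_E) = (1.6 − 0.7)/(470 + 101×0.68) = 0.00167 mA.
I_C = β·I_B = 100×0.00167 = 0.167 mA.
V_CE = V_CC − I_C·R_C − I_E·R_E = 8.2 − 0.167×0.56 − 0.169×0.68 = 7.99 V > V_CE(sat), so the active-region assumption holds.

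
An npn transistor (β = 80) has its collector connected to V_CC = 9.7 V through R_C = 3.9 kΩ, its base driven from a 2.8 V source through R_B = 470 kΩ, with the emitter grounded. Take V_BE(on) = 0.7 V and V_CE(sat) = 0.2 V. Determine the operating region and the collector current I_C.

Assume active. Base-emitter loop: I_B = (V_BB − V_BE)/R_B = (2.8 − 0.7)/470 = 0.00447 mA.
I_C = β·I_B = 80×0.00447 = 0.357 mA.
V_CE = V_CC − I_C·R_C = 9.7 − 0.357×3.9 = 8.31 V > V_CE(sat), so the active-region assumption holds.

active; I_C ≈ 0.36 mA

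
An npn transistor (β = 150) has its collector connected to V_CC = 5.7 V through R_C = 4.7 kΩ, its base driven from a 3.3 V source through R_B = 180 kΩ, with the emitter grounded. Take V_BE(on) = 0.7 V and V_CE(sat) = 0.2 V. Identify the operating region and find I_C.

Assume active: I_B = (3.3 − 0.7)/180 = 0.0144 mA, giving I_C = β·I_B = 2.17 mA.
But then V_CE = 5.7 − 2.17×4.7 = -4.48 V < V_CE(sat) = 0.2 V — impossible in the active region.
So the transistor is saturated. With V_CE = 0.2 V, I_C = (V_CC − 0.2)/R_C = 5.5/4.7 = 1.17 mA.
Check: β·I_B = 2.17 mA > I_C = 1.17 mA, confirming saturation.

saturation; I_C ≈ 1.2 mA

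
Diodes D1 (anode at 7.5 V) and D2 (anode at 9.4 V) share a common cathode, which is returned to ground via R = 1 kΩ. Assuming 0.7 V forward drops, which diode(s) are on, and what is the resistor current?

Assume both conduct. Then node N would need to be at both 7.5−0.7 = 6.8 V and 9.4−0.7 = 8.7 V, which is impossible.
Assume only D2 conducts: V_N = 9.4 − 0.7 = 8.7 V, so I_R = 8.7/1 = 8.7 mA.
Check D1: its anode-to-cathode voltage is 7.5 − 8.7 = -1.2 V < 0.7 V, so it is off. The assumption is consistent.

Only D2 conducts; I_R ≈ 8.7 mA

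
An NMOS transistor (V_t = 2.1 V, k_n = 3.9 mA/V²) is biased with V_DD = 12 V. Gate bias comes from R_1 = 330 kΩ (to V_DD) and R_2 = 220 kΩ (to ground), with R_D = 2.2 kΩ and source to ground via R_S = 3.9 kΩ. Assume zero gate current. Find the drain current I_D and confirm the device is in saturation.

I_D ≈ 0.56 mA

V_G = V_DD·R_2/(R_1+R_2) = 12×220/550 = 4.8 V.
Assume saturation: I_D = (k_n/2)(V_GS − V_t)² with V_GS = V_G − I_D·R_S = 4.8 − 3.9·I_D.
Substituting gives 29.7·I_D² − 42.1·I_D + 14.2 = 0, with roots I_D = 0.555 or 0.863 mA.
The root I_D = 0.863 mA gives V_GS = 1.43 V ≤ V_t, so take I_D = 0.555 mA.
Then V_GS = 2.63 V and V_DS = V_DD − I_D(R_D+R_S) = 12 − 0.555×6.1 = 8.61 V.
Saturation requires V_DS ≥ V_GS − V_t = 0.534 V; 8.61 ≥ 0.534 ✓.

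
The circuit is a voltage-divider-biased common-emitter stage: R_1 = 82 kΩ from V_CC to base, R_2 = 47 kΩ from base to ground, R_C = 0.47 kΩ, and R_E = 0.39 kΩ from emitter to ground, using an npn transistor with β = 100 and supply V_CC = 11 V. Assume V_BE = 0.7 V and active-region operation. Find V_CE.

Thevenize the base divider: V_Th = V_CC·R_2/(R_1+R_2) = 11×47/129 = 4.01 V, R_Th = R_1‖R_2 = 29.9 kΩ.
Base-emitter loop: V_Th = I_B·R_Th + V_BE + (β+1)I_B·R_E, so I_B = (4.01 − 0.7) / (29.9 + 101×0.39) = 0.0478 mA.
I_C = β·I_B = 100×0.0478 = 4.78 mA, and I_E = (β+1)I_B = 4.82 mA.
V_CE = V_CC − I_C·R_C − I_E·R_E = 11 − 4.78×0.47 − 4.82×0.39 = 6.87 V.
V_CE = 6.87 V > 0.2 V confirms active-region operation.

V_CE ≈ 6.9 V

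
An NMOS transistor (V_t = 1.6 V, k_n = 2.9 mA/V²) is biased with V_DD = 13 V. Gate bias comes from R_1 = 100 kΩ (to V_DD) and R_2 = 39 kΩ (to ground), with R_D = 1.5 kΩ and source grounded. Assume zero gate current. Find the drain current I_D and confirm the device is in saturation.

V_G = V_DD·R_2/(R_1+R_2) = 13×39/139 = 3.65 V. With the source grounded, V_GS = V_G = 3.65 V.
Assume saturation: I_D = (k_n/2)(V_GS − V_t)² = (2.9/2)×(3.65 − 1.6)² = 1.45×2.05² = 6.08 mA.
V_DS = V_DD − I_D·R_D = 13 − 6.08×1.5 = 3.88 V.
Saturation requires V_DS ≥ V_GS − V_t = 2.05 V; 3.88 ≥ 2.05 ✓.

I_D ≈ 6.1 mA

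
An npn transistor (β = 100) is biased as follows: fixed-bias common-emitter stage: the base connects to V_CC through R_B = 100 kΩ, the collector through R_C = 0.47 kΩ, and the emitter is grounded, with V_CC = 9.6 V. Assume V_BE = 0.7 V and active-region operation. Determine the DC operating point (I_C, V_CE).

Base loop: V_CC = I_B·R_B + V_BE, so I_B = (9.6 − 0.7)/100 kΩ = 0.089 mA.
In the active region I_C = β·I_B = 100 × 0.089 = 8.9 mA.
Collector loop: V_CE = V_CC − I_C·R_C = 9.6 − 8.9×0.47 = 5.42 V.
Since V_CE = 5.42 V > V_CE(sat) ≈ 0.2 V, the transistor is in the active region as assumed.

I_C ≈ 8.9 mA, V_CE ≈ 5.4 V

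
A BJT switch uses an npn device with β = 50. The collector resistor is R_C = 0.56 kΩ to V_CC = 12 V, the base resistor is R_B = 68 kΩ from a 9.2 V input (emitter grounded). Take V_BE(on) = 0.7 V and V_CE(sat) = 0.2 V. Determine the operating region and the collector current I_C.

active; I_C ≈ 6.2 mA

Assume active. Base-emitter loop: I_B = (V_BB − V_BE)/R_B = (9.2 − 0.7)/68 = 0.125 mA.
I_C = β·I_B = 50×0.125 = 6.25 mA.
V_CE = V_CC − I_C·R_C = 12 − 6.25×0.56 = 8.5 V > V_CE(sat), so the active-region assumption holds.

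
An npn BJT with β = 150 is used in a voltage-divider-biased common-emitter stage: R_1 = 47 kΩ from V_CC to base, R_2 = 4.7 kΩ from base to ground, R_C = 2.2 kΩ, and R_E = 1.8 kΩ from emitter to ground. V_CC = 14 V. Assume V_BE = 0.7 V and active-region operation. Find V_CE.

Thevenize the base divider: V_Th = V_CC·R_2/(R_1+R_2) = 14×4.7/51.7 = 1.27 V, R_Th = R_1‖R_2 = 4.27 kΩ.
Base-emitter loop: V_Th = I_B·R_Th + V_BE + (β+1)I_B·R_E, so I_B = (1.27 − 0.7) / (4.27 + 151×1.8) = 0.00207 mA.
I_C = β·I_B = 150×0.00207 = 0.311 mA, and I_E = (β+1)I_B = 0.313 mA.
V_CE = V_CC − I_C·R_C − I_E·R_E = 14 − 0.311×2.2 − 0.313×1.8 = 12.8 V.
V_CE = 12.8 V > 0.2 V confirms active-region operation.

V_CE ≈ 13 V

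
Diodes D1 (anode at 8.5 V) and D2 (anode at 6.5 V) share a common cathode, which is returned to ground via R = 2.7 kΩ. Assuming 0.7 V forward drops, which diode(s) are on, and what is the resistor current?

Only D1 conducts; I_R ≈ 2.9 mA

Assume both conduct. Then node N would need to be at both 8.5−0.7 = 7.8 V and 6.5−0.7 = 5.8 V, which is impossible.
Assume only D1 conducts: V_N = 8.5 − 0.7 = 7.8 V, so I_R = 7.8/2.7 = 2.89 mA.
Check D2: its anode-to-cathode voltage is 6.5 − 7.8 = -1.3 V < 0.7 V, so it is off. The assumption is consistent.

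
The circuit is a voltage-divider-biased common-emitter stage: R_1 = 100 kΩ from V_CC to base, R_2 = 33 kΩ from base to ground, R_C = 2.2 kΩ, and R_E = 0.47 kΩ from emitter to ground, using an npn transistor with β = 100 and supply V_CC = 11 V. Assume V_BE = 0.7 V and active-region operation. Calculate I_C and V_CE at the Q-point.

Thevenize the base divider: V_Th = V_CC·R_2/(R_1+R_2) = 11×33/133 = 2.73 V, R_Th = R_1‖R_2 = 24.8 kΩ.
Base-emitter loop: V_Th = I_B·R_Th + V_BE + (β+1)I_B·R_E, so I_B = (2.73 − 0.7) / (24.8 + 101×0.47) = 0.0281 mA.
I_C = β·I_B = 100×0.0281 = 2.81 mA, and I_E = (β+1)I_B = 2.84 mA.
V_CE = V_CC − I_C·R_C − I_E·R_E = 11 − 2.81×2.2 − 2.84×0.47 = 3.49 V.
V_CE = 3.49 V > 0.2 V confirms active-region operation.

I_C ≈ 2.8 mA, V_CE ≈ 3.5 V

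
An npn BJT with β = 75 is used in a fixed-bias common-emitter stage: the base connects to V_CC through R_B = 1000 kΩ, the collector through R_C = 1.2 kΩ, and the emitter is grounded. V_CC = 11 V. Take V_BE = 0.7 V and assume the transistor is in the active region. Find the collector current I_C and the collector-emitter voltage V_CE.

I_C ≈ 0.77 mA, V_CE ≈ 10 V

Base loop: V_CC = I_B·R_B + V_BE, so I_B = (11 − 0.7)/1000 kΩ = 0.0103 mA.
In the active region I_C = β·I_B = 75 × 0.0103 = 0.772 mA.
Collector loop: V_CE = V_CC − I_C·R_C = 11 − 0.772×1.2 = 10.1 V.
Since V_CE = 10.1 V > V_CE(sat) ≈ 0.2 V, the transistor is in the active region as assumed.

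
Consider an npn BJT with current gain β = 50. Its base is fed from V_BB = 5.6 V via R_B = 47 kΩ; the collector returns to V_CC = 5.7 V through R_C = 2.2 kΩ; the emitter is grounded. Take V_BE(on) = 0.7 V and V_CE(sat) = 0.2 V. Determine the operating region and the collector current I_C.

saturation; I_C ≈ 2.5 mA

Assume active: I_B = (5.6 − 0.7)/47 = 0.104 mA, giving I_C = β·I_B = 5.21 mA.
But then V_CE = 5.7 − 5.21×2.2 = -5.77 V < V_CE(sat) = 0.2 V — impossible in the active region.
So the transistor is saturated. With V_CE = 0.2 V, I_C = (V_CC − 0.2)/R_C = 5.5/2.2 = 2.5 mA.
Check: β·I_B = 5.21 mA > I_C = 2.5 mA, confirming saturation.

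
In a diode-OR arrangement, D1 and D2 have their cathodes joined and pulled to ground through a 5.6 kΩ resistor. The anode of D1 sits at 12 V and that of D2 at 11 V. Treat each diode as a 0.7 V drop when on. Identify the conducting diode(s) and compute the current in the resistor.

Only D1 conducts; I_R ≈ 2 mA

Assume both conduct. Then node N would need to be at both 12−0.7 = 11.3 V and 11−0.7 = 10.3 V, which is impossible.
Assume only D1 conducts: V_N = 12 − 0.7 = 11.3 V, so I_R = 11.3/5.6 = 2.02 mA.
Check D2: its anode-to-cathode voltage is 11 − 11.3 = -0.3 V < 0.7 V, so it is off. The assumption is consistent.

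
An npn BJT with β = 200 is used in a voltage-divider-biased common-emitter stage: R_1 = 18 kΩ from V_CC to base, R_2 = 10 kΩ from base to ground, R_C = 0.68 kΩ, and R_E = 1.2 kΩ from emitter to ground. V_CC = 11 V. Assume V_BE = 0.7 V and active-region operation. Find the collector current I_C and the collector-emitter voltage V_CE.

I_C ≈ 2.6 mA, V_CE ≈ 6.1 V

Thevenize the base divider: V_Th = V_CC·R_2/(R_1+R_2) = 11×10/28 = 3.93 V, R_Th = R_1‖R_2 = 6.43 kΩ.
Base-emitter loop: V_Th = I_B·R_Th + V_BE + (β+1)I_B·R_E, so I_B = (3.93 − 0.7) / (6.43 + 201×1.2) = 0.013 mA.
I_C = β·I_B = 200×0.013 = 2.61 mA, and I_E = (β+1)I_B = 2.62 mA.
V_CE = V_CC − I_C·R_C − I_E·R_E = 11 − 2.61×0.68 − 2.62×1.2 = 6.08 V.
V_CE = 6.08 V > 0.2 V confirms active-region operation.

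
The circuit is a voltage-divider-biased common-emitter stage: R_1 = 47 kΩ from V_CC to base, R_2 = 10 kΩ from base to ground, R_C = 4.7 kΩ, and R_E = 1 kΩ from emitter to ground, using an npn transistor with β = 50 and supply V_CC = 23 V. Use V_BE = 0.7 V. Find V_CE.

V_CE ≈ 6.9 V

Thevenize the base divider: V_Th = V_CC·R_2/(R_1+R_2) = 23×10/57 = 4.04 V, R_Th = R_1‖R_2 = 8.25 kΩ.
Base-emitter loop: V_Th = I_B·R_Th + V_BE + (β+1)I_B·R_E, so I_B = (4.04 − 0.7) / (8.25 + 51×1) = 0.0563 mA.
I_C = β·I_B = 50×0.0563 = 2.81 mA, and I_E = (β+1)I_B = 2.87 mA.
V_CE = V_CC − I_C·R_C − I_E·R_E = 23 − 2.81×4.7 − 2.87×1 = 6.9 V.
V_CE = 6.9 V > 0.2 V confirms active-region operation.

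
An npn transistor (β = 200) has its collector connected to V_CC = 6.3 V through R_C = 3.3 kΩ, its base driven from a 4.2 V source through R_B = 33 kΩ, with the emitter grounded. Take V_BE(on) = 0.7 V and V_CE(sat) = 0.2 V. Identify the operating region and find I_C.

saturation; I_C ≈ 1.8 mA

Assume active: I_B = (4.2 − 0.7)/33 = 0.106 mA, giving I_C = β·I_B = 21.2 mA.
But then V_CE = 6.3 − 21.2×3.3 = -63.7 V < V_CE(sat) = 0.2 V — impossible in the active region.
So the transistor is saturated. With V_CE = 0.2 V, I_C = (V_CC − 0.2)/R_C = 6.1/3.3 = 1.85 mA.
Check: β·I_B = 21.2 mA > I_C = 1.85 mA, confirming saturation.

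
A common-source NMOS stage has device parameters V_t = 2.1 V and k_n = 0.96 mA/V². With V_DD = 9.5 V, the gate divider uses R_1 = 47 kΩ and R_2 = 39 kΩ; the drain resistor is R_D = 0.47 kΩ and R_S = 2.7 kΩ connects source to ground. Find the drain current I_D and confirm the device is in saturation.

V_G = V_DD·R_2/(R_1+R_2) = 9.5×39/86 = 4.31 V.
Assume saturation: I_D = (k_n/2)(V_GS − V_t)² with V_GS = V_G − I_D·R_S = 4.31 − 2.7·I_D.
Substituting gives 3.5·I_D² − 6.72·I_D + 2.34 = 0, with roots I_D = 0.457 or 1.46 mA.
The root I_D = 1.46 mA gives V_GS = 0.353 V ≤ V_t, so take I_D = 0.457 mA.
Then V_GS = 3.08 V and V_DS = V_DD − I_D(R_D+R_S) = 9.5 − 0.457×3.17 = 8.05 V.
Saturation requires V_DS ≥ V_GS − V_t = 0.975 V; 8.05 ≥ 0.975 ✓.

I_D ≈ 0.46 mA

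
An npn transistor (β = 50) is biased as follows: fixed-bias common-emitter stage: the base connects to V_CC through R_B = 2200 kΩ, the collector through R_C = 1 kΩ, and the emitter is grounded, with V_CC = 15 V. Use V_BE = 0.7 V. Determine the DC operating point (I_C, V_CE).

Base loop: V_CC = I_B·R_B + V_BE, so I_B = (15 − 0.7)/2200 kΩ = 0.0065 mA.
In the active region I_C = β·I_B = 50 × 0.0065 = 0.325 mA.
Collector loop: V_CE = V_CC − I_C·R_C = 15 − 0.325×1 = 14.7 V.
Since V_CE = 14.7 V > V_CE(sat) ≈ 0.2 V, the transistor is in the active region as assumed.

I_C ≈ 0.33 mA, V_CE ≈ 15 V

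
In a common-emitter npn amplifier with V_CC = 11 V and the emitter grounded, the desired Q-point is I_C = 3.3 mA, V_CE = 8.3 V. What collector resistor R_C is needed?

R_C ≈ 0.82 kΩ

Collector loop: V_CC = I_C·R_C + V_CE.
R_C = (V_CC − V_CE)/I_C = (11 − 8.3)/3.3 = 0.818 kΩ.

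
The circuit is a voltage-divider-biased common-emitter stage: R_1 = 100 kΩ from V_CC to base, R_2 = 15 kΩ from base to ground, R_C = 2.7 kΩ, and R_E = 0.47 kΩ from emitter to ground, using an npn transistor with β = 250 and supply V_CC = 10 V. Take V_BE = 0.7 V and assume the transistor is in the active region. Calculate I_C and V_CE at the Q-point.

I_C ≈ 1.2 mA, V_CE ≈ 6.3 V

Thevenize the base divider: V_Th = V_CC·R_2/(R_1+R_2) = 10×15/115 = 1.3 V, R_Th = R_1‖R_2 = 13 kΩ.
Base-emitter loop: V_Th = I_B·R_Th + V_BE + (β+1)I_B·R_E, so I_B = (1.3 − 0.7) / (13 + 251×0.47) = 0.00461 mA.
I_C = β·I_B = 250×0.00461 = 1.15 mA, and I_E = (β+1)I_B = 1.16 mA.
V_CE = V_CC − I_C·R_C − I_E·R_E = 10 − 1.15×2.7 − 1.16×0.47 = 6.34 V.
V_CE = 6.34 V > 0.2 V confirms active-region operation.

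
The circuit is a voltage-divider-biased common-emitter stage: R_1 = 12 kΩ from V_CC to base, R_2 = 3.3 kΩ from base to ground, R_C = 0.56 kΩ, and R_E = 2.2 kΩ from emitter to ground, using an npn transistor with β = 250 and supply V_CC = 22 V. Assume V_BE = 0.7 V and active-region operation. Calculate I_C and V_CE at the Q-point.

Thevenize the base divider: V_Th = V_CC·R_2/(R_1+R_2) = 22×3.3/15.3 = 4.75 V, R_Th = R_1‖R_2 = 2.59 kΩ.
Base-emitter loop: V_Th = I_B·R_Th + V_BE + (β+1)I_B·R_E, so I_B = (4.75 − 0.7) / (2.59 + 251×2.2) = 0.00729 mA.
I_C = β·I_B = 250×0.00729 = 1.82 mA, and I_E = (β+1)I_B = 1.83 mA.
V_CE = V_CC − I_C·R_C − I_E·R_E = 22 − 1.82×0.56 − 1.83×2.2 = 17 V.
V_CE = 17 V > 0.2 V confirms active-region operation.

I_C ≈ 1.8 mA, V_CE ≈ 17 V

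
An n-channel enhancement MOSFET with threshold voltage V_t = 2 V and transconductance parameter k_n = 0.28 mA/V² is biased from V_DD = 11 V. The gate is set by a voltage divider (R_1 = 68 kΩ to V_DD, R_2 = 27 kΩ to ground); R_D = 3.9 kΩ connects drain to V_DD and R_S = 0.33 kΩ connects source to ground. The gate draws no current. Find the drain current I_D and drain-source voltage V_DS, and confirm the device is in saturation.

I_D ≈ 0.16 mA, V_DS ≈ 10 V

V_G = V_DD·R_2/(R_1+R_2) = 11×27/95 = 3.13 V.
Assume saturation: I_D = (k_n/2)(V_GS − V_t)² with V_GS = V_G − I_D·R_S = 3.13 − 0.33·I_D.
Substituting gives 0.0152·I_D² − 1.1·I_D + 0.178 = 0, with roots I_D = 0.161 or 72.3 mA.
The root I_D = 72.3 mA gives V_GS = -20.7 V ≤ V_t, so take I_D = 0.161 mA.
Then V_GS = 3.07 V and V_DS = V_DD − I_D(R_D+R_S) = 11 − 0.161×4.23 = 10.3 V.
Saturation requires V_DS ≥ V_GS − V_t = 1.07 V; 10.3 ≥ 1.07 ✓.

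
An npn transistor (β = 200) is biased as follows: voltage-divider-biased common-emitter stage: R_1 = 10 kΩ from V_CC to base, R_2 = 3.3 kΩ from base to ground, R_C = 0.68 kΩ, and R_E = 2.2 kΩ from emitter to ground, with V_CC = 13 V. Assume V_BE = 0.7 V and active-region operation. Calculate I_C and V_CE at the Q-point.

I_C ≈ 1.1 mA, V_CE ≈ 9.7 V

Thevenize the base divider: V_Th = V_CC·R_2/(R_1+R_2) = 13×3.3/13.3 = 3.23 V, R_Th = R_1‖R_2 = 2.48 kΩ.
Base-emitter loop: V_Th = I_B·R_Th + V_BE + (β+1)I_B·R_E, so I_B = (3.23 − 0.7) / (2.48 + 201×2.2) = 0.00568 mA.
I_C = β·I_B = 200×0.00568 = 1.14 mA, and I_E = (β+1)I_B = 1.14 mA.
V_CE = V_CC − I_C·R_C − I_E·R_E = 13 − 1.14×0.68 − 1.14×2.2 = 9.72 V.
V_CE = 9.72 V > 0.2 V confirms active-region operation.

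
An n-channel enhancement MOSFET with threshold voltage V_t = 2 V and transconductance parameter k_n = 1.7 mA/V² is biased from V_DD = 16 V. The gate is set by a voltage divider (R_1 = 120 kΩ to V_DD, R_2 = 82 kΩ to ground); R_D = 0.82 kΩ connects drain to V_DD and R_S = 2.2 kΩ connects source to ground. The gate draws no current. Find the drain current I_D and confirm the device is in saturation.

V_G = V_DD·R_2/(R_1+R_2) = 16×82/202 = 6.5 V.
Assume saturation: I_D = (k_n/2)(V_GS − V_t)² with V_GS = V_G − I_D·R_S = 6.5 − 2.2·I_D.
Substituting gives 4.11·I_D² − 17.8·I_D + 17.2 = 0, with roots I_D = 1.45 or 2.88 mA.
The root I_D = 2.88 mA gives V_GS = 0.159 V ≤ V_t, so take I_D = 1.45 mA.
Then V_GS = 3.31 V and V_DS = V_DD − I_D(R_D+R_S) = 16 − 1.45×3.02 = 11.6 V.
Saturation requires V_DS ≥ V_GS − V_t = 1.31 V; 11.6 ≥ 1.31 ✓.

I_D ≈ 1.4 mA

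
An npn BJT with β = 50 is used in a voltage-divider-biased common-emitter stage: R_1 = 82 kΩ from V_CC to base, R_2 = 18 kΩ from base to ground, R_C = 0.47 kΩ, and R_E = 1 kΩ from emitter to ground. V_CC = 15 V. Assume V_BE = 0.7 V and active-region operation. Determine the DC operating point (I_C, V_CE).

Thevenize the base divider: V_Th = V_CC·R_2/(R_1+R_2) = 15×18/100 = 2.7 V, R_Th = R_1‖R_2 = 14.8 kΩ.
Base-emitter loop: V_Th = I_B·R_Th + V_BE + (β+1)I_B·R_E, so I_B = (2.7 − 0.7) / (14.8 + 51×1) = 0.0304 mA.
I_C = β·I_B = 50×0.0304 = 1.52 mA, and I_E = (β+1)I_B = 1.55 mA.
V_CE = V_CC − I_C·R_C − I_E·R_E = 15 − 1.52×0.47 − 1.55×1 = 12.7 V.
V_CE = 12.7 V > 0.2 V confirms active-region operation.

I_C ≈ 1.5 mA, V_CE ≈ 13 V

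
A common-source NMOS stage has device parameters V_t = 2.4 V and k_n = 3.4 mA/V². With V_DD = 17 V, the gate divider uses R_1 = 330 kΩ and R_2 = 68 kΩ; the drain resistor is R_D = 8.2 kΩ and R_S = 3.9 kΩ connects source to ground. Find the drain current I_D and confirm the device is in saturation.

V_G = V_DD·R_2/(R_1+R_2) = 17×68/398 = 2.9 V.
Assume saturation: I_D = (k_n/2)(V_GS − V_t)² with V_GS = V_G − I_D·R_S = 2.9 − 3.9·I_D.
Substituting gives 25.9·I_D² − 7.69·I_D + 0.433 = 0, with roots I_D = 0.0754 or 0.222 mA.
The root I_D = 0.222 mA gives V_GS = 2.04 V ≤ V_t, so take I_D = 0.0754 mA.
Then V_GS = 2.61 V and V_DS = V_DD − I_D(R_D+R_S) = 17 − 0.0754×12.1 = 16.1 V.
Saturation requires V_DS ≥ V_GS − V_t = 0.211 V; 16.1 ≥ 0.211 ✓.

I_D ≈ 0.075 mA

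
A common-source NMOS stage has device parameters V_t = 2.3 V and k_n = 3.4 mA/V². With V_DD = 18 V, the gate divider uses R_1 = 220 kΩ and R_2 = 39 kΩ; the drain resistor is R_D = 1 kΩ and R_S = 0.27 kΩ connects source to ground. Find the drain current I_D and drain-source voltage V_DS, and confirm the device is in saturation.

I_D ≈ 0.21 mA, V_DS ≈ 18 V

V_G = V_DD·R_2/(R_1+R_2) = 18×39/259 = 2.71 V.
Assume saturation: I_D = (k_n/2)(V_GS − V_t)² with V_GS = V_G − I_D·R_S = 2.71 − 0.27·I_D.
Substituting gives 0.124·I_D² − 1.38·I_D + 0.286 = 0, with roots I_D = 0.212 or 10.9 mA.
The root I_D = 10.9 mA gives V_GS = -0.232 V ≤ V_t, so take I_D = 0.212 mA.
Then V_GS = 2.65 V and V_DS = V_DD − I_D(R_D+R_S) = 18 − 0.212×1.27 = 17.7 V.
Saturation requires V_DS ≥ V_GS − V_t = 0.353 V; 17.7 ≥ 0.353 ✓.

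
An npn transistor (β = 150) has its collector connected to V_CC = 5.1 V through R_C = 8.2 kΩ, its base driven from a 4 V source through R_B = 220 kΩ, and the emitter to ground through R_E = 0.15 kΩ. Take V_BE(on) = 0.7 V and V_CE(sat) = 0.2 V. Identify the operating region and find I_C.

Assume active: I_B = (4 − 0.7)/(220 + 151×0.15) = 0.0136 mA, I_C = β·I_B = 2.04 mA.
Then V_CE = 5.1 − 2.04×8.2 − 2.05×0.15 = -11.9 V < 0.2 V — the active assumption fails.
Re-solve with V_CE = 0.2 V. KCL at the emitter: V_E/R_E = (V_BB−0.7−V_E)/R_B + (V_CC−0.2−V_E)/R_C, giving V_E = 0.0902 V.
I_C = (V_CC − 0.2 − V_E)/R_C = (4.9 − 0.0902)/8.2 = 0.587 mA.
Check: I_B = (3.3 − 0.0902)/220 = 0.0146 mA, and β·I_B = 2.19 mA > I_C, confirming saturation.

saturation; I_C ≈ 0.59 mA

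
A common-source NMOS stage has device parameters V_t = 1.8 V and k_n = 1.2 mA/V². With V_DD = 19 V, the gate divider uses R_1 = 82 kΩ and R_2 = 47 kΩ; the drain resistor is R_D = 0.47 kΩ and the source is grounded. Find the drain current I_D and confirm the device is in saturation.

I_D ≈ 16 mA

V_G = V_DD·R_2/(R_1+R_2) = 19×47/129 = 6.92 V. With the source grounded, V_GS = V_G = 6.92 V.
Assume saturation: I_D = (k_n/2)(V_GS − V_t)² = (1.2/2)×(6.92 − 1.8)² = 0.6×5.12² = 15.7 mA.
V_DS = V_DD − I_D·R_D = 19 − 15.7×0.47 = 11.6 V.
Saturation requires V_DS ≥ V_GS − V_t = 5.12 V; 11.6 ≥ 5.12 ✓.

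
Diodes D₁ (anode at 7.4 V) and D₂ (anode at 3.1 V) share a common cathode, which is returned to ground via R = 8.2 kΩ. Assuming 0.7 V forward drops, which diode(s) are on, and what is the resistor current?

Only D₁ conducts; I_R ≈ 0.82 mA

Assume both conduct. Then node N would need to be at both 7.4−0.7 = 6.7 V and 3.1−0.7 = 2.4 V, which is impossible.
Assume only D₁ conducts: V_N = 7.4 − 0.7 = 6.7 V, so I_R = 6.7/8.2 = 0.817 mA.
Check D₂: its anode-to-cathode voltage is 3.1 − 6.7 = -3.6 V < 0.7 V, so it is off. The assumption is consistent.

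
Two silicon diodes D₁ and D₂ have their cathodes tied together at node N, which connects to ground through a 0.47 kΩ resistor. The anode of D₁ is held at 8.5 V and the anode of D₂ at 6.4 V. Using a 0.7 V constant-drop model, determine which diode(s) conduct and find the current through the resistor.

Assume both conduct. Then node N would need to be at both 8.5−0.7 = 7.8 V and 6.4−0.7 = 5.7 V, which is impossible.
Assume only D₁ conducts: V_N = 8.5 − 0.7 = 7.8 V, so I_R = 7.8/0.47 = 16.6 mA.
Check D₂: its anode-to-cathode voltage is 6.4 − 7.8 = -1.4 V < 0.7 V, so it is off. The assumption is consistent.

Only D₁ conducts; I_R ≈ 17 mA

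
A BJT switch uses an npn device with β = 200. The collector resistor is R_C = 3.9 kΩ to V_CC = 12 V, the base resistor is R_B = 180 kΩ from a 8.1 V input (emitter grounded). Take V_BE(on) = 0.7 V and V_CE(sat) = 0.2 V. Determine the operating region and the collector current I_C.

Assume active: I_B = (8.1 − 0.7)/180 = 0.0411 mA, giving I_C = β·I_B = 8.22 mA.
But then V_CE = 12 − 8.22×3.9 = -20.1 V < V_CE(sat) = 0.2 V — impossible in the active region.
So the transistor is saturated. With V_CE = 0.2 V, I_C = (V_CC − 0.2)/R_C = 11.8/3.9 = 3.03 mA.
Check: β·I_B = 8.22 mA > I_C = 3.03 mA, confirming saturation.

saturation; I_C ≈ 3 mA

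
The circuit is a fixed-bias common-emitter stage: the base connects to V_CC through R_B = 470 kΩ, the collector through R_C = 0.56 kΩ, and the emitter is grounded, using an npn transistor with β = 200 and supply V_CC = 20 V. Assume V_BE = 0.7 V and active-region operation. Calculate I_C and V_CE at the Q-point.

I_C ≈ 8.2 mA, V_CE ≈ 15 V

Base loop: V_CC = I_B·R_B + V_BE, so I_B = (20 − 0.7)/470 kΩ = 0.0411 mA.
In the active region I_C = β·I_B = 200 × 0.0411 = 8.21 mA.
Collector loop: V_CE = V_CC − I_C·R_C = 20 − 8.21×0.56 = 15.4 V.
Since V_CE = 15.4 V > V_CE(sat) ≈ 0.2 V, the transistor is in the active region as assumed.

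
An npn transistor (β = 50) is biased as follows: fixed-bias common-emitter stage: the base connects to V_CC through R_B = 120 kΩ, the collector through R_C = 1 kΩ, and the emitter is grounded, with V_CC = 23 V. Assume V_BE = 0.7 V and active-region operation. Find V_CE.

Base loop: V_CC = I_B·R_B + V_BE, so I_B = (23 − 0.7)/120 kΩ = 0.186 mA.
In the active region I_C = β·I_B = 50 × 0.186 = 9.29 mA.
Collector loop: V_CE = V_CC − I_C·R_C = 23 − 9.29×1 = 13.7 V.
Since V_CE = 13.7 V > V_CE(sat) ≈ 0.2 V, the transistor is in the active region as assumed.

V_CE ≈ 14 V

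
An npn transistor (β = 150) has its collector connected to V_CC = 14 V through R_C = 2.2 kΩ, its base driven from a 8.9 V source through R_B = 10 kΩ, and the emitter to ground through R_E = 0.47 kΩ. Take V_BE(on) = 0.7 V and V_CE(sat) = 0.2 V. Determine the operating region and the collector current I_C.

saturation; I_C ≈ 5.1 mA

Assume active: I_B = (8.9 − 0.7)/(10 + 151×0.47) = 0.101 mA, I_C = β·I_B = 15.2 mA.
Then V_CE = 14 − 15.2×2.2 − 15.3×0.47 = -26.6 V < 0.2 V — the active assumption fails.
Re-solve with V_CE = 0.2 V. KCL at the emitter: V_E/R_E = (V_BB−0.7−V_E)/R_B + (V_CC−0.2−V_E)/R_C, giving V_E = 2.64 V.
I_C = (V_CC − 0.2 − V_E)/R_C = (13.8 − 2.64)/2.2 = 5.07 mA.
Check: I_B = (8.2 − 2.64)/10 = 0.556 mA, and β·I_B = 83.3 mA > I_C, confirming saturation.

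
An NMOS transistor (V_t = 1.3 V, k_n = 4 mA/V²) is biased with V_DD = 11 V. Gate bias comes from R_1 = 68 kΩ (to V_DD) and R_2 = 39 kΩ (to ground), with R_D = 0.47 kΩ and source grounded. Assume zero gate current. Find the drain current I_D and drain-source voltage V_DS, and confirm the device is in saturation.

V_G = V_DD·R_2/(R_1+R_2) = 11×39/107 = 4.01 V. With the source grounded, V_GS = V_G = 4.01 V.
Assume saturation: I_D = (k_n/2)(V_GS − V_t)² = (4/2)×(4.01 − 1.3)² = 2×2.71² = 14.7 mA.
V_DS = V_DD − I_D·R_D = 11 − 14.7×0.47 = 4.1 V.
Saturation requires V_DS ≥ V_GS − V_t = 2.71 V; 4.1 ≥ 2.71 ✓.

I_D ≈ 15 mA, V_DS ≈ 4.1 V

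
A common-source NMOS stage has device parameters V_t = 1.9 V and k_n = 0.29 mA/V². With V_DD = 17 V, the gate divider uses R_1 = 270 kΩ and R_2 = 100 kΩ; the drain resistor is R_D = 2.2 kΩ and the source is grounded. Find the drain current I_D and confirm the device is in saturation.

V_G = V_DD·R_2/(R_1+R_2) = 17×100/370 = 4.59 V. With the source grounded, V_GS = V_G = 4.59 V.
Assume saturation: I_D = (k_n/2)(V_GS − V_t)² = (0.29/2)×(4.59 − 1.9)² = 0.145×2.69² = 1.05 mA.
V_DS = V_DD − I_D·R_D = 17 − 1.05×2.2 = 14.7 V.
Saturation requires V_DS ≥ V_GS − V_t = 2.69 V; 14.7 ≥ 2.69 ✓.

I_D ≈ 1.1 mA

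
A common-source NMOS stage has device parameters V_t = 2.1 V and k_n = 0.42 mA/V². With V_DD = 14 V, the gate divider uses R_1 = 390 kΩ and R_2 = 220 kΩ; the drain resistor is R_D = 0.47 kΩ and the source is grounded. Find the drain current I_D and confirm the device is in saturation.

I_D ≈ 1.8 mA

V_G = V_DD·R_2/(R_1+R_2) = 14×220/610 = 5.05 V. With the source grounded, V_GS = V_G = 5.05 V.
Assume saturation: I_D = (k_n/2)(V_GS − V_t)² = (0.42/2)×(5.05 − 2.1)² = 0.21×2.95² = 1.83 mA.
V_DS = V_DD − I_D·R_D = 14 − 1.83×0.47 = 13.1 V.
Saturation requires V_DS ≥ V_GS − V_t = 2.95 V; 13.1 ≥ 2.95 ✓.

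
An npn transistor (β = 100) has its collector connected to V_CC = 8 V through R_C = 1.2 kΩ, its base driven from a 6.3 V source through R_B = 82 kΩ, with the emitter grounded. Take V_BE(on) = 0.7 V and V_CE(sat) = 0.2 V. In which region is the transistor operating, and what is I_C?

saturation; I_C ≈ 6.5 mA

Assume active: I_B = (6.3 − 0.7)/82 = 0.0683 mA, giving I_C = β·I_B = 6.83 mA.
But then V_CE = 8 − 6.83×1.2 = -0.195 V < V_CE(sat) = 0.2 V — impossible in the active region.
So the transistor is saturated. With V_CE = 0.2 V, I_C = (V_CC − 0.2)/R_C = 7.8/1.2 = 6.5 mA.
Check: β·I_B = 6.83 mA > I_C = 6.5 mA, confirming saturation.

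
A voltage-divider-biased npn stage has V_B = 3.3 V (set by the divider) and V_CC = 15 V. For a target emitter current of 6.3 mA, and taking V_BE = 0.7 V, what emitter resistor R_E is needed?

V_E = V_B − V_BE = 3.3 − 0.7 = 2.6 V.
R_E = V_E / I_E = 2.6 / 6.3 = 0.413 kΩ.

R_E ≈ 0.41 kΩ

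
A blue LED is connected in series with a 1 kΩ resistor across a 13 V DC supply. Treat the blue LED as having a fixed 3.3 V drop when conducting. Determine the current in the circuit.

KVL around the loop: 13 = V_D + I·R = 3.3 + I × 1 kΩ.
So I = (13 − 3.3) / 1 kΩ = 9.7 / 1 = 9.7 mA.

I ≈ 9.7 mA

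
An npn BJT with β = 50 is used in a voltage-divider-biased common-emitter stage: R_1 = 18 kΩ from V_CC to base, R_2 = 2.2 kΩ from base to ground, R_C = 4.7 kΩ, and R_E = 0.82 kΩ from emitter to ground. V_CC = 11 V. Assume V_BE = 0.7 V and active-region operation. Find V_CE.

Thevenize the base divider: V_Th = V_CC·R_2/(R_1+R_2) = 11×2.2/20.2 = 1.2 V, R_Th = R_1‖R_2 = 1.96 kΩ.
Base-emitter loop: V_Th = I_B·R_Th + V_BE + (β+1)I_B·R_E, so I_B = (1.2 − 0.7) / (1.96 + 51×0.82) = 0.0114 mA.
I_C = β·I_B = 50×0.0114 = 0.569 mA, and I_E = (β+1)I_B = 0.58 mA.
V_CE = V_CC − I_C·R_C − I_E·R_E = 11 − 0.569×4.7 − 0.58×0.82 = 7.85 V.
V_CE = 7.85 V > 0.2 V confirms active-region operation.

V_CE ≈ 7.9 V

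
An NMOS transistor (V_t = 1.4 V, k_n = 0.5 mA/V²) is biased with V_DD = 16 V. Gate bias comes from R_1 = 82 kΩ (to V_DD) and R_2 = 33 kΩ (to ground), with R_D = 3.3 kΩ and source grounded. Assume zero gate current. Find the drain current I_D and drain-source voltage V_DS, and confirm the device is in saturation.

I_D ≈ 2.5 mA, V_DS ≈ 7.6 V

V_G = V_DD·R_2/(R_1+R_2) = 16×33/115 = 4.59 V. With the source grounded, V_GS = V_G = 4.59 V.
Assume saturation: I_D = (k_n/2)(V_GS − V_t)² = (0.5/2)×(4.59 − 1.4)² = 0.25×3.19² = 2.55 mA.
V_DS = V_DD − I_D·R_D = 16 − 2.55×3.3 = 7.6 V.
Saturation requires V_DS ≥ V_GS − V_t = 3.19 V; 7.6 ≥ 3.19 ✓.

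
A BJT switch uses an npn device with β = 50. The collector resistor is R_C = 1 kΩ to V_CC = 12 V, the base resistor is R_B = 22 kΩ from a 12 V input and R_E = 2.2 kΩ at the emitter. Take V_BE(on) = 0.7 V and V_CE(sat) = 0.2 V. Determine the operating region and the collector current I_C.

Assume active: I_B = (12 − 0.7)/(22 + 51×2.2) = 0.0842 mA, I_C = β·I_B = 4.21 mA.
Then V_CE = 12 − 4.21×1 − 4.29×2.2 = -1.66 V < 0.2 V — the active assumption fails.
Re-solve with V_CE = 0.2 V. KCL at the emitter: V_E/R_E = (V_BB−0.7−V_E)/R_B + (V_CC−0.2−V_E)/R_C, giving V_E = 8.21 V.
I_C = (V_CC − 0.2 − V_E)/R_C = (11.8 − 8.21)/1 = 3.59 mA.
Check: I_B = (11.3 − 8.21)/22 = 0.14 mA, and β·I_B = 7.02 mA > I_C, confirming saturation.

saturation; I_C ≈ 3.6 mA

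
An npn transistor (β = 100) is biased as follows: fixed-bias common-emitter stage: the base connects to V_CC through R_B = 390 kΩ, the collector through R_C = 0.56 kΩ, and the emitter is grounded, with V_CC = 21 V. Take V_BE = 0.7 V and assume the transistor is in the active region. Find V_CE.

V_CE ≈ 18 V

Base loop: V_CC = I_B·R_B + V_BE, so I_B = (21 − 0.7)/390 kΩ = 0.0521 mA.
In the active region I_C = β·I_B = 100 × 0.0521 = 5.21 mA.
Collector loop: V_CE = V_CC − I_C·R_C = 21 − 5.21×0.56 = 18.1 V.
Since V_CE = 18.1 V > V_CE(sat) ≈ 0.2 V, the transistor is in the active region as assumed.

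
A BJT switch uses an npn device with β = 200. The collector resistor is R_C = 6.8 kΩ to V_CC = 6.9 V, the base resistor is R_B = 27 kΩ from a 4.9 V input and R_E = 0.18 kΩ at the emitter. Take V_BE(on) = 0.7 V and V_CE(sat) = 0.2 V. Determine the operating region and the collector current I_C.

saturation; I_C ≈ 0.96 mA

Assume active: I_B = (4.9 − 0.7)/(27 + 201×0.18) = 0.0665 mA, I_C = β·I_B = 13.3 mA.
Then V_CE = 6.9 − 13.3×6.8 − 13.4×0.18 = -85.9 V < 0.2 V — the active assumption fails.
Re-solve with V_CE = 0.2 V. KCL at the emitter: V_E/R_E = (V_BB−0.7−V_E)/R_B + (V_CC−0.2−V_E)/R_C, giving V_E = 0.199 V.
I_C = (V_CC − 0.2 − V_E)/R_C = (6.7 − 0.199)/6.8 = 0.956 mA.
Check: I_B = (4.2 − 0.199)/27 = 0.148 mA, and β·I_B = 29.6 mA > I_C, confirming saturation.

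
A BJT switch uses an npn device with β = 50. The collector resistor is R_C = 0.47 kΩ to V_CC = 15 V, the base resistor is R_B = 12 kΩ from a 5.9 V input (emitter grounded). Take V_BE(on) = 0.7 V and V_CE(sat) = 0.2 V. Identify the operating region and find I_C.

Assume active. Base-emitter loop: I_B = (V_BB − V_BE)/R_B = (5.9 − 0.7)/12 = 0.433 mA.
I_C = β·I_B = 50×0.433 = 21.7 mA.
V_CE = V_CC − I_C·R_C = 15 − 21.7×0.47 = 4.82 V > V_CE(sat), so the active-region assumption holds.

active; I_C ≈ 22 mA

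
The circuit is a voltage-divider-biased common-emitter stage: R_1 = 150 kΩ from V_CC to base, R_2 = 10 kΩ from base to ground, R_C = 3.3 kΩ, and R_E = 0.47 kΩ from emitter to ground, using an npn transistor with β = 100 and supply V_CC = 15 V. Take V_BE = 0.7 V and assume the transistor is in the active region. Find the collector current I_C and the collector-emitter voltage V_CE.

Thevenize the base divider: V_Th = V_CC·R_2/(R_1+R_2) = 15×10/160 = 0.938 V, R_Th = R_1‖R_2 = 9.38 kΩ.
Base-emitter loop: V_Th = I_B·R_Th + V_BE + (β+1)I_B·R_E, so I_B = (0.938 − 0.7) / (9.38 + 101×0.47) = 0.00418 mA.
I_C = β·I_B = 100×0.00418 = 0.418 mA, and I_E = (β+1)I_B = 0.422 mA.
V_CE = V_CC − I_C·R_C − I_E·R_E = 15 − 0.418×3.3 − 0.422×0.47 = 13.4 V.
V_CE = 13.4 V > 0.2 V confirms active-region operation.

I_C ≈ 0.42 mA, V_CE ≈ 13 V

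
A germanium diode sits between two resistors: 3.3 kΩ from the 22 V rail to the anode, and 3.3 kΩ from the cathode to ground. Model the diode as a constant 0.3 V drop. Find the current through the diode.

The two resistors are in series with the diode, so KVL gives 22 = I·3.3 + 0.3 + I·3.3.
I = (22 − 0.3) / (3.3 + 3.3) kΩ = 21.7 / 6.6 = 3.29 mA.

I ≈ 3.3 mA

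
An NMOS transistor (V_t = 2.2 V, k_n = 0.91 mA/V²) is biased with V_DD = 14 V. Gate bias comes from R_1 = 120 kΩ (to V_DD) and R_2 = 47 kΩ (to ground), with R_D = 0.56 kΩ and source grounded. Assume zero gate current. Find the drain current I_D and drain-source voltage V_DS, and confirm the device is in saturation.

V_G = V_DD·R_2/(R_1+R_2) = 14×47/167 = 3.94 V. With the source grounded, V_GS = V_G = 3.94 V.
Assume saturation: I_D = (k_n/2)(V_GS − V_t)² = (0.91/2)×(3.94 − 2.2)² = 0.455×1.74² = 1.38 mA.
V_DS = V_DD − I_D·R_D = 14 − 1.38×0.56 = 13.2 V.
Saturation requires V_DS ≥ V_GS − V_t = 1.74 V; 13.2 ≥ 1.74 ✓.

I_D ≈ 1.4 mA, V_DS ≈ 13 V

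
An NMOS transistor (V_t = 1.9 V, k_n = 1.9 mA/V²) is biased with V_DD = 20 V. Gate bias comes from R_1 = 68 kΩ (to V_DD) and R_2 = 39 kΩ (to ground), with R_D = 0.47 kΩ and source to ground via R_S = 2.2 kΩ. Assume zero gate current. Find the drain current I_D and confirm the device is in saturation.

V_G = V_DD·R_2/(R_1+R_2) = 20×39/107 = 7.29 V.
Assume saturation: I_D = (k_n/2)(V_GS − V_t)² with V_GS = V_G − I_D·R_S = 7.29 − 2.2·I_D.
Substituting gives 4.6·I_D² − 23.5·I_D + 27.6 = 0, with roots I_D = 1.82 or 3.3 mA.
The root I_D = 3.3 mA gives V_GS = 0.0372 V ≤ V_t, so take I_D = 1.82 mA.
Then V_GS = 3.28 V and V_DS = V_DD − I_D(R_D+R_S) = 20 − 1.82×2.67 = 15.1 V.
Saturation requires V_DS ≥ V_GS − V_t = 1.38 V; 15.1 ≥ 1.38 ✓.

I_D ≈ 1.8 mA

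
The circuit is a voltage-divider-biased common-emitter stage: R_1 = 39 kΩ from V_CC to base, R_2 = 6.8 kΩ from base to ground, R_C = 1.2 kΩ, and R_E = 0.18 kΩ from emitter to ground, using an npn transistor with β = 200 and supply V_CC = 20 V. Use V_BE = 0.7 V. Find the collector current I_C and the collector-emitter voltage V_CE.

I_C ≈ 11 mA, V_CE ≈ 5.1 V

Thevenize the base divider: V_Th = V_CC·R_2/(R_1+R_2) = 20×6.8/45.8 = 2.97 V, R_Th = R_1‖R_2 = 5.79 kΩ.
Base-emitter loop: V_Th = I_B·R_Th + V_BE + (β+1)I_B·R_E, so I_B = (2.97 − 0.7) / (5.79 + 201×0.18) = 0.0541 mA.
I_C = β·I_B = 200×0.0541 = 10.8 mA, and I_E = (β+1)I_B = 10.9 mA.
V_CE = V_CC − I_C·R_C − I_E·R_E = 20 − 10.8×1.2 − 10.9×0.18 = 5.07 V.
V_CE = 5.07 V > 0.2 V confirms active-region operation.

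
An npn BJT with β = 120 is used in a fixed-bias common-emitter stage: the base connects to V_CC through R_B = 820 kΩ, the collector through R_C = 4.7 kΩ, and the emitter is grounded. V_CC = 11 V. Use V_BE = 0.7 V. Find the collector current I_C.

I_C ≈ 1.5 mA

Base loop: V_CC = I_B·R_B + V_BE, so I_B = (11 − 0.7)/820 kΩ = 0.0126 mA.
In the active region I_C = β·I_B = 120 × 0.0126 = 1.51 mA.
Collector loop: V_CE = V_CC − I_C·R_C = 11 − 1.51×4.7 = 3.92 V.
Since V_CE = 3.92 V > V_CE(sat) ≈ 0.2 V, the transistor is in the active region as assumed.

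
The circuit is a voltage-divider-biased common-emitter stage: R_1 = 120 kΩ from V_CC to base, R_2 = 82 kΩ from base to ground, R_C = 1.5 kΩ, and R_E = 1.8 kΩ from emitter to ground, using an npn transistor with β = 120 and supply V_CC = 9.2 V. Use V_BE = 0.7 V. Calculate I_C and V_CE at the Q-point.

I_C ≈ 1.4 mA, V_CE ≈ 4.7 V

Thevenize the base divider: V_Th = V_CC·R_2/(R_1+R_2) = 9.2×82/202 = 3.73 V, R_Th = R_1‖R_2 = 48.7 kΩ.
Base-emitter loop: V_Th = I_B·R_Th + V_BE + (β+1)I_B·R_E, so I_B = (3.73 − 0.7) / (48.7 + 121×1.8) = 0.0114 mA.
I_C = β·I_B = 120×0.0114 = 1.37 mA, and I_E = (β+1)I_B = 1.38 mA.
V_CE = V_CC − I_C·R_C − I_E·R_E = 9.2 − 1.37×1.5 − 1.38×1.8 = 4.67 V.
V_CE = 4.67 V > 0.2 V confirms active-region operation.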